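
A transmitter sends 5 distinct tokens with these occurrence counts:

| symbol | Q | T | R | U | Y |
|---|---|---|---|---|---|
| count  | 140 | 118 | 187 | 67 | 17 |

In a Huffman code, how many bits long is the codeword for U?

Build the tree from the bottom:
Y(17) + U(67) → 84
84 + T(118) → 202
Q(140) + R(187) → 327
202 + 327 → 529
U's leaf is at depth 3, giving a 3-bit codeword.

3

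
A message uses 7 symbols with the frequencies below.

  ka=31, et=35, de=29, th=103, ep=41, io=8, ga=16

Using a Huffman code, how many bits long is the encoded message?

660

Build the Huffman tree bottom-up:
io(8) + ga(16) → 24
24 + de(29) → 53
ka(31) + et(35) → 66
ep(41) + 53 → 94
66 + 94 → 160
th(103) + 160 → 263
Total encoded bits = sum of merged weights = 24 + 53 + 66 + 94 + 160 + 263 = 660.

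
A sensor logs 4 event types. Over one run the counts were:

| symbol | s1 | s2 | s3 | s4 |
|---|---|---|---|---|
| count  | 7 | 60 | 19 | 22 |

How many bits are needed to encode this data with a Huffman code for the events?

Merge the two smallest weights repeatedly:
combine s1(7), s3(19) → 26
combine s4(22), 26 → 48
combine 48, s2(60) → 108
Total encoded bits = sum of merged weights = 26 + 48 + 108 = 182.

182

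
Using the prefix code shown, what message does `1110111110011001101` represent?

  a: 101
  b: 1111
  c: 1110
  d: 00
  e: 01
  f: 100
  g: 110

cbfgea

Read left to right; each codeword is recognised as soon as it completes (prefix code):
  1110→c | 1111→b | 100→f | 110→g | 01→e | 101→a
Decoded message: cbfgea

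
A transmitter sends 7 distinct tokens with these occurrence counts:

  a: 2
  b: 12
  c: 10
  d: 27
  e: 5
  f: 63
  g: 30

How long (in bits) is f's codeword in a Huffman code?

1

Repeatedly merge the two smallest:
merge a(2) and e(5): 7
merge 7 and c(10): 17
merge b(12) and 17: 29
merge d(27) and 29: 56
merge g(30) and 56: 86
merge f(63) and 86: 149
f is merged only at the final step, so code length = 1.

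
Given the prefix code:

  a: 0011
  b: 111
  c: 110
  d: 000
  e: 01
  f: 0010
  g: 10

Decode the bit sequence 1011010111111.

Read left to right; each codeword is recognised as soon as it completes (prefix code):
  10→g | 110→c | 10→g | 111→b | 111→b
Decoded message: gcgbb

gcgbb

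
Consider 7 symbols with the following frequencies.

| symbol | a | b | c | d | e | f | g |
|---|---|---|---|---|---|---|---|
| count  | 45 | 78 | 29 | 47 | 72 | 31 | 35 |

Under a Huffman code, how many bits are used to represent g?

3

Huffman merges, smallest pair first:
combine c(29), f(31) → 60
combine g(35), a(45) → 80
combine d(47), 60 → 107
combine e(72), b(78) → 150
combine 80, 107 → 187
combine 150, 187 → 337
The subtree containing g is merged 3 times, so code length = 3.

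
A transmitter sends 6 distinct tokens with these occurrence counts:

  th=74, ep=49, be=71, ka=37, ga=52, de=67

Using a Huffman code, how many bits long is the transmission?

Greedily combine the two least-frequent nodes:
merge ka(37) and ep(49): 86
merge ga(52) and de(67): 119
merge be(71) and th(74): 145
merge 86 and 119: 205
merge 145 and 205: 350
The encoded length is the sum of every internal node's weight: 86 + 119 + 145 + 205 + 350 = 905 bits.

905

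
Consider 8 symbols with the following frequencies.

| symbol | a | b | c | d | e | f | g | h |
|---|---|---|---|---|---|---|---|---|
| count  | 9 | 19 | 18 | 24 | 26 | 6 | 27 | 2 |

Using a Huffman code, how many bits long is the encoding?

365

Build the Huffman tree bottom-up:
h(2) + f(6) → 8
8 + a(9) → 17
17 + c(18) → 35
b(19) + d(24) → 43
e(26) + g(27) → 53
35 + 43 → 78
53 + 78 → 131
Total encoded bits = sum of merged weights = 8 + 17 + 35 + 43 + 53 + 78 + 131 = 365.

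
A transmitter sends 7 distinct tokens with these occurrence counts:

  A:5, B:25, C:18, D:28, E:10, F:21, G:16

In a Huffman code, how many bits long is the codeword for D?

Huffman merges, smallest pair first:
merge A(5) and E(10): 15
merge 15 and G(16): 31
merge C(18) and F(21): 39
merge B(25) and D(28): 53
merge 31 and 39: 70
merge 53 and 70: 123
The subtree containing D is merged 2 times, so code length = 2.

2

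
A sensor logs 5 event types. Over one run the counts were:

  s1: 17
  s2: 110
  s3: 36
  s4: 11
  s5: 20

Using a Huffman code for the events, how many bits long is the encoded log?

354

Build the Huffman tree bottom-up:
merge s4(11) and s1(17): 28
merge s5(20) and 28: 48
merge s3(36) and 48: 84
merge 84 and s2(110): 194
Total encoded bits = sum of merged weights = 28 + 48 + 84 + 194 = 354.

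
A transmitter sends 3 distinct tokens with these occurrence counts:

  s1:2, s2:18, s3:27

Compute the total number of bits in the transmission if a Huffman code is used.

Build the Huffman tree bottom-up:
merge s1(2) and s2(18): 20
merge 20 and s3(27): 47
Each symbol's bit-cost is frequency × depth; summing gives 67 bits (equivalently 20 + 47).

67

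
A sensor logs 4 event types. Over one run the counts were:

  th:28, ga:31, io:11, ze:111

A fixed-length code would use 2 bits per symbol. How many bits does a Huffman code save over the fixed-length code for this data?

Fixed-length: 2 bits × 181 symbols = 362 bits.
Huffman merges:
io(11) + th(28) → 39
ga(31) + 39 → 70
70 + ze(111) → 181
Huffman total = 39 + 70 + 181 = 290 bits.
Saving = 362 − 290 = 72 bits.

72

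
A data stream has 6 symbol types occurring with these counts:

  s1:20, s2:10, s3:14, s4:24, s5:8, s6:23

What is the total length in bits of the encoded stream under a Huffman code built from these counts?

Build the Huffman tree bottom-up:
combine s5(8), s2(10) → 18
combine s3(14), 18 → 32
combine s1(20), s6(23) → 43
combine s4(24), 32 → 56
combine 43, 56 → 99
Each symbol's bit-cost is frequency × depth; summing gives 248 bits (equivalently 18 + 32 + 43 + 56 + 99).

248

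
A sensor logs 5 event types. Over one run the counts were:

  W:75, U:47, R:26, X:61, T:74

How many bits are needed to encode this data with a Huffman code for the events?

639

Greedily combine the two least-frequent nodes:
combine R(26), U(47) → 73
combine X(61), 73 → 134
combine T(74), W(75) → 149
combine 134, 149 → 283
The encoded length is the sum of every internal node's weight: 73 + 134 + 149 + 283 = 639 bits.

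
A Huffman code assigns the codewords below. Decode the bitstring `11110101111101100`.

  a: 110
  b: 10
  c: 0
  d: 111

dbbdaac

Read left to right; each codeword is recognised as soon as it completes (prefix code):
  111→d | 10→b | 10→b | 111→d | 110→a | 110→a | 0→c
Decoded message: dbbdaac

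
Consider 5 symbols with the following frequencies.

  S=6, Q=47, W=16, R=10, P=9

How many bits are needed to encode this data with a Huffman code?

169

Merge the two smallest weights repeatedly:
S(6) + P(9) → 15
R(10) + 15 → 25
W(16) + 25 → 41
41 + Q(47) → 88
Each symbol's bit-cost is frequency × depth; summing gives 169 bits (equivalently 15 + 25 + 41 + 88).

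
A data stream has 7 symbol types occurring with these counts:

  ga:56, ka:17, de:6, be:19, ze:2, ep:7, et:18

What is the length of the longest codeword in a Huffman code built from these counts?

Merge the two lowest-weight nodes at each step:
ze(2) + de(6) → 8
ep(7) + 8 → 15
15 + ka(17) → 32
et(18) + be(19) → 37
32 + 37 → 69
ga(56) + 69 → 125
The first pair merged (ze, de) ends up deepest, at depth 5.

5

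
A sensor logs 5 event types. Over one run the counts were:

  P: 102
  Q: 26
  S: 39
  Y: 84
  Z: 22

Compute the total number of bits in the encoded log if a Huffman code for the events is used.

Greedily combine the two least-frequent nodes:
Z(22) + Q(26) → 48
S(39) + 48 → 87
Y(84) + 87 → 171
P(102) + 171 → 273
Each symbol's bit-cost is frequency × depth; summing gives 579 bits (equivalently 48 + 87 + 171 + 273).

579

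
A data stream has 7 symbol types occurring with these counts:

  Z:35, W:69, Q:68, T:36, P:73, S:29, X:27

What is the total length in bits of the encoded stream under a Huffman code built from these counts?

Merge the two smallest weights repeatedly:
merge X(27) and S(29): 56
merge Z(35) and T(36): 71
merge 56 and Q(68): 124
merge W(69) and 71: 140
merge P(73) and 124: 197
merge 140 and 197: 337
Total encoded bits = sum of merged weights = 56 + 71 + 124 + 140 + 197 + 337 = 925.

925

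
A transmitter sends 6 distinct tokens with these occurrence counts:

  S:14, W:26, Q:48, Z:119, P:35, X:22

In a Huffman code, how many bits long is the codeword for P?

Huffman merges, smallest pair first:
merge S(14) and X(22): 36
merge W(26) and P(35): 61
merge 36 and Q(48): 84
merge 61 and 84: 145
merge Z(119) and 145: 264
P's leaf is at depth 3, giving a 3-bit codeword.

3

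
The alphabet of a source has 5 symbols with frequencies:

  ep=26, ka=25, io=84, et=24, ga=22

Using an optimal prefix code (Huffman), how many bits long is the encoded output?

375

Greedily combine the two least-frequent nodes:
merge ga(22) and et(24): 46
merge ka(25) and ep(26): 51
merge 46 and 51: 97
merge io(84) and 97: 181
The encoded length is the sum of every internal node's weight: 46 + 51 + 97 + 181 = 375 bits.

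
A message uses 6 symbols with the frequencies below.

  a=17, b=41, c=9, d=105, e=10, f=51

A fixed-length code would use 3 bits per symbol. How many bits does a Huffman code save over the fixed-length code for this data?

Fixed-length: 3 bits × 233 symbols = 699 bits.
Huffman merges:
merge c(9) and e(10): 19
merge a(17) and 19: 36
merge 36 and b(41): 77
merge f(51) and 77: 128
merge d(105) and 128: 233
Huffman total = 19 + 36 + 77 + 128 + 233 = 493 bits.
Saving = 699 − 493 = 206 bits.

206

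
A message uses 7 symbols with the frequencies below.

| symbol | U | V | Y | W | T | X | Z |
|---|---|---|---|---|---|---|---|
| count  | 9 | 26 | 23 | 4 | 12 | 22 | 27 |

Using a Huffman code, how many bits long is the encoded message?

Build the Huffman tree bottom-up:
W(4) + U(9) → 13
T(12) + 13 → 25
X(22) + Y(23) → 45
25 + V(26) → 51
Z(27) + 45 → 72
51 + 72 → 123
Each symbol's bit-cost is frequency × depth; summing gives 329 bits (equivalently 13 + 25 + 45 + 51 + 72 + 123).

329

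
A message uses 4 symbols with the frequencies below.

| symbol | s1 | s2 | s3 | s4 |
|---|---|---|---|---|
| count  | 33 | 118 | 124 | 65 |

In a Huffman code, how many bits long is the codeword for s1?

3

Repeatedly merge the two smallest:
combine s1(33), s4(65) → 98
combine 98, s2(118) → 216
combine s3(124), 216 → 340
s1's leaf is at depth 3, giving a 3-bit codeword.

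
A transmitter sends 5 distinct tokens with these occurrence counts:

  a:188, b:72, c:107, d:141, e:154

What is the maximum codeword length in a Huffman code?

3

Merge the two lowest-weight nodes at each step:
combine b(72), c(107) → 179
combine d(141), e(154) → 295
combine 179, a(188) → 367
combine 295, 367 → 662
The first pair merged (b, c) ends up deepest, at depth 3.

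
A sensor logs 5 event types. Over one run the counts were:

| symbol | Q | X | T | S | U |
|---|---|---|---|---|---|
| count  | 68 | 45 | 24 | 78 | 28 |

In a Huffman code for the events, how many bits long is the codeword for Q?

2

Huffman merges, smallest pair first:
combine T(24), U(28) → 52
combine X(45), 52 → 97
combine Q(68), S(78) → 146
combine 97, 146 → 243
Q sits 2 levels below the root, so its codeword is 2 bits.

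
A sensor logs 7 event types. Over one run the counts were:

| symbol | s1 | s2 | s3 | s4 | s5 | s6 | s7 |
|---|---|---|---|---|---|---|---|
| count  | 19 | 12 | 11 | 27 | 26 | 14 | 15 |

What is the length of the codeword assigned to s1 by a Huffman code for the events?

3

Build the tree from the bottom:
s3(11) + s2(12) → 23
s6(14) + s7(15) → 29
s1(19) + 23 → 42
s5(26) + s4(27) → 53
29 + 42 → 71
53 + 71 → 124
The subtree containing s1 is merged 3 times, so code length = 3.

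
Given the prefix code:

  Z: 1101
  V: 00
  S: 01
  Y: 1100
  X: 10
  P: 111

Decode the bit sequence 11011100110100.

Read left to right; each codeword is recognised as soon as it completes (prefix code):
  1101→Z | 1100→Y | 1101→Z | 00→V
Decoded message: ZYZV

ZYZV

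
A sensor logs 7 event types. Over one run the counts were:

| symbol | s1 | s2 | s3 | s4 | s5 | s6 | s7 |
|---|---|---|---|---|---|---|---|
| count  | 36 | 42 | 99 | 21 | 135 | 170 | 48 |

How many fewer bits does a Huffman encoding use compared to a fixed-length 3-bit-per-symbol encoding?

257

Fixed-length: 3 bits × 551 symbols = 1653 bits.
Huffman merges:
s4(21) + s1(36) → 57
s2(42) + s7(48) → 90
57 + 90 → 147
s3(99) + s5(135) → 234
147 + s6(170) → 317
234 + 317 → 551
Huffman total = 57 + 90 + 147 + 234 + 317 + 551 = 1396 bits.
Saving = 1653 − 1396 = 257 bits.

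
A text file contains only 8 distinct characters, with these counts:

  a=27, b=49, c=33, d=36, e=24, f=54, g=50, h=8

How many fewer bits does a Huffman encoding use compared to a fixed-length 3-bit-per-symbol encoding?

Fixed-length: 3 bits × 281 symbols = 843 bits.
Huffman merges:
merge h(8) and e(24): 32
merge a(27) and 32: 59
merge c(33) and d(36): 69
merge b(49) and g(50): 99
merge f(54) and 59: 113
merge 69 and 99: 168
merge 113 and 168: 281
Huffman total = 32 + 59 + 69 + 99 + 113 + 168 + 281 = 821 bits.
Saving = 843 − 821 = 22 bits.

22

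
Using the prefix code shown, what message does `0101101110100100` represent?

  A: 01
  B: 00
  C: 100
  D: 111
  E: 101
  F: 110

Read left to right; each codeword is recognised as soon as it completes (prefix code):
  01→A | 01→A | 101→E | 110→F | 100→C | 100→C
Decoded message: AAEFCC

AAEFCC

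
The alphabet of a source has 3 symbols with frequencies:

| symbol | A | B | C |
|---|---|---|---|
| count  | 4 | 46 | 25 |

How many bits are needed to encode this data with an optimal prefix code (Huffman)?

Build the Huffman tree bottom-up:
combine A(4), C(25) → 29
combine 29, B(46) → 75
The encoded length is the sum of every internal node's weight: 29 + 75 = 104 bits.

104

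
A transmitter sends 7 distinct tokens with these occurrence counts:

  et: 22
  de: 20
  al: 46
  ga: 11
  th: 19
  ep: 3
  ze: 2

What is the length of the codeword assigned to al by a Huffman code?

1

Build the tree from the bottom:
ze(2) + ep(3) → 5
5 + ga(11) → 16
16 + th(19) → 35
de(20) + et(22) → 42
35 + 42 → 77
al(46) + 77 → 123
al is merged only at the final step, so code length = 1.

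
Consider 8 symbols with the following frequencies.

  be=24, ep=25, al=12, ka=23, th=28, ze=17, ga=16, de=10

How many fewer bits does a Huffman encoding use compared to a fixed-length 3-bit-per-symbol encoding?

Fixed-length: 3 bits × 155 symbols = 465 bits.
Huffman merges:
merge de(10) and al(12): 22
merge ga(16) and ze(17): 33
merge 22 and ka(23): 45
merge be(24) and ep(25): 49
merge th(28) and 33: 61
merge 45 and 49: 94
merge 61 and 94: 155
Huffman total = 22 + 33 + 45 + 49 + 61 + 94 + 155 = 459 bits.
Saving = 465 − 459 = 6 bits.

6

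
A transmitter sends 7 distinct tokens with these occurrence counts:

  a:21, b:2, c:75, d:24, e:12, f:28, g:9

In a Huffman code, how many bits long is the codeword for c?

1

Repeatedly merge the two smallest:
combine b(2), g(9) → 11
combine 11, e(12) → 23
combine a(21), 23 → 44
combine d(24), f(28) → 52
combine 44, 52 → 96
combine c(75), 96 → 171
c is merged only at the final step, so code length = 1.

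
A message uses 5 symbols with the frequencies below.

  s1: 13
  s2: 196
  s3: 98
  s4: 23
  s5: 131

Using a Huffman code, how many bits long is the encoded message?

896

Greedily combine the two least-frequent nodes:
combine s1(13), s4(23) → 36
combine 36, s3(98) → 134
combine s5(131), 134 → 265
combine s2(196), 265 → 461
Each symbol's bit-cost is frequency × depth; summing gives 896 bits (equivalently 36 + 134 + 265 + 461).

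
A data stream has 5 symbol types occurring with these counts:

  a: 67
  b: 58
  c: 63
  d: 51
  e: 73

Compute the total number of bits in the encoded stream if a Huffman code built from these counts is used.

Build the Huffman tree bottom-up:
d(51) + b(58) → 109
c(63) + a(67) → 130
e(73) + 109 → 182
130 + 182 → 312
Total encoded bits = sum of merged weights = 109 + 130 + 182 + 312 = 733.

733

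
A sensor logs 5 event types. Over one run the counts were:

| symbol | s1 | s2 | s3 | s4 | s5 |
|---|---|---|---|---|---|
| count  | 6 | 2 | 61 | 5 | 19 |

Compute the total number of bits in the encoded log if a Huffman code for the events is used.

Greedily combine the two least-frequent nodes:
s2(2) + s4(5) → 7
s1(6) + 7 → 13
13 + s5(19) → 32
32 + s3(61) → 93
Total encoded bits = sum of merged weights = 7 + 13 + 32 + 93 = 145.

145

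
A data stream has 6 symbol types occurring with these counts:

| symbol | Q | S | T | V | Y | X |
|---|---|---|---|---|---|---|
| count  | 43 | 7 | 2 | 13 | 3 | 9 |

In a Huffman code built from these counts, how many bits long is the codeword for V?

2

Build the tree from the bottom:
T(2) + Y(3) → 5
5 + S(7) → 12
X(9) + 12 → 21
V(13) + 21 → 34
34 + Q(43) → 77
V sits 2 levels below the root, so its codeword is 2 bits.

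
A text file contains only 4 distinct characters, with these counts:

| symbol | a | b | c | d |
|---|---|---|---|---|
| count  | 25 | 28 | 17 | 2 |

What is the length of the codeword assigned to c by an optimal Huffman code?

Huffman merges, smallest pair first:
merge d(2) and c(17): 19
merge 19 and a(25): 44
merge b(28) and 44: 72
c's leaf is at depth 3, giving a 3-bit codeword.

3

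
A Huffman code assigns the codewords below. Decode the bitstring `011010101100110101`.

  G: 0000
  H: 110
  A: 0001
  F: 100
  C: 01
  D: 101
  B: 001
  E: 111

Read left to right; each codeword is recognised as soon as it completes (prefix code):
  01→C | 101→D | 01→C | 01→C | 100→F | 110→H | 101→D
Decoded message: CDCCFHD

CDCCFHD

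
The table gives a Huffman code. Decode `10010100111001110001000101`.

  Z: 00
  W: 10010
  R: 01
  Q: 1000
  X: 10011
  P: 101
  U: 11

Read left to right; each codeword is recognised as soon as it completes (prefix code):
  10010→W | 10011→X | 10011→X | 1000→Q | 1000→Q | 101→P
Decoded message: WXXQQP

WXXQQP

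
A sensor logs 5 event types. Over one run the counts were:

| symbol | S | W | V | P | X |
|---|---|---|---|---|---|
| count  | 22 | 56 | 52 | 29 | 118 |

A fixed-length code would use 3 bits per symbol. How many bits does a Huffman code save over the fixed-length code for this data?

241

Fixed-length: 3 bits × 277 symbols = 831 bits.
Huffman merges:
merge S(22) and P(29): 51
merge 51 and V(52): 103
merge W(56) and 103: 159
merge X(118) and 159: 277
Huffman total = 51 + 103 + 159 + 277 = 590 bits.
Saving = 831 − 590 = 241 bits.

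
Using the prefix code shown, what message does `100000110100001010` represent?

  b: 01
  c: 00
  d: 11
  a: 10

accdbccaa

Read left to right; each codeword is recognised as soon as it completes (prefix code):
  10→a | 00→c | 00→c | 11→d | 01→b | 00→c | 00→c | 10→a | 10→a
Decoded message: accdbccaa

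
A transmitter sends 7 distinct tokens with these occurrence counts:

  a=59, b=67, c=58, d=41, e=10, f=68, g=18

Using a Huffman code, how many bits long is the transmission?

856

Build the Huffman tree bottom-up:
combine e(10), g(18) → 28
combine 28, d(41) → 69
combine c(58), a(59) → 117
combine b(67), f(68) → 135
combine 69, 117 → 186
combine 135, 186 → 321
Each symbol's bit-cost is frequency × depth; summing gives 856 bits (equivalently 28 + 69 + 117 + 135 + 186 + 321).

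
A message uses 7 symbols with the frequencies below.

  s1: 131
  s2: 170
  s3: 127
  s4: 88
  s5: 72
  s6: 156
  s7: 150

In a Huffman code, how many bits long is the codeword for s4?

Repeatedly merge the two smallest:
merge s5(72) and s4(88): 160
merge s3(127) and s1(131): 258
merge s7(150) and s6(156): 306
merge 160 and s2(170): 330
merge 258 and 306: 564
merge 330 and 564: 894
The subtree containing s4 is merged 3 times, so code length = 3.

3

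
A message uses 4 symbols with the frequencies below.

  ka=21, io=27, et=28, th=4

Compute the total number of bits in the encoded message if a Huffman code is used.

157

Merge the two smallest weights repeatedly:
merge th(4) and ka(21): 25
merge 25 and io(27): 52
merge et(28) and 52: 80
Total encoded bits = sum of merged weights = 25 + 52 + 80 = 157.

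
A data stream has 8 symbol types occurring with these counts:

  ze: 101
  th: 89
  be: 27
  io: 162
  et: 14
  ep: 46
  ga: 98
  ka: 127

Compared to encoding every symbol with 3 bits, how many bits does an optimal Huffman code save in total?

Fixed-length: 3 bits × 664 symbols = 1992 bits.
Huffman merges:
merge et(14) and be(27): 41
merge 41 and ep(46): 87
merge 87 and th(89): 176
merge ga(98) and ze(101): 199
merge ka(127) and io(162): 289
merge 176 and 199: 375
merge 289 and 375: 664
Huffman total = 41 + 87 + 176 + 199 + 289 + 375 + 664 = 1831 bits.
Saving = 1992 − 1831 = 161 bits.

161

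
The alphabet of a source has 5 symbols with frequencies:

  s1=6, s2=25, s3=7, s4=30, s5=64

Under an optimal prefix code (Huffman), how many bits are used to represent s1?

4

Huffman merges, smallest pair first:
combine s1(6), s3(7) → 13
combine 13, s2(25) → 38
combine s4(30), 38 → 68
combine s5(64), 68 → 132
s1 sits 4 levels below the root, so its codeword is 4 bits.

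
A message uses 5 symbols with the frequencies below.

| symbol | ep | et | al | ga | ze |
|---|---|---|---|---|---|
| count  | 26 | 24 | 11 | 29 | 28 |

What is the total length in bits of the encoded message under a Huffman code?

271

Greedily combine the two least-frequent nodes:
al(11) + et(24) → 35
ep(26) + ze(28) → 54
ga(29) + 35 → 64
54 + 64 → 118
Total encoded bits = sum of merged weights = 35 + 54 + 64 + 118 = 271.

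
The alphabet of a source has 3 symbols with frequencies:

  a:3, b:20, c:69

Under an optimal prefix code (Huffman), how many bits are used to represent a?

Repeatedly merge the two smallest:
merge a(3) and b(20): 23
merge 23 and c(69): 92
The subtree containing a is merged 2 times, so code length = 2.

2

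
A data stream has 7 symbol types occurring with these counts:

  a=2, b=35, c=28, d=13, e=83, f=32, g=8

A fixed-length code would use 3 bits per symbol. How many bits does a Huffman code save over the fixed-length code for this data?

Fixed-length: 3 bits × 201 symbols = 603 bits.
Huffman merges:
combine a(2), g(8) → 10
combine 10, d(13) → 23
combine 23, c(28) → 51
combine f(32), b(35) → 67
combine 51, 67 → 118
combine e(83), 118 → 201
Huffman total = 10 + 23 + 51 + 67 + 118 + 201 = 470 bits.
Saving = 603 − 470 = 133 bits.

133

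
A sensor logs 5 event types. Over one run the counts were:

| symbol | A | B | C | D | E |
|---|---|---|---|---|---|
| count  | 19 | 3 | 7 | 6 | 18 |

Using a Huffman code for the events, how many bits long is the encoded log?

Greedily combine the two least-frequent nodes:
merge B(3) and D(6): 9
merge C(7) and 9: 16
merge 16 and E(18): 34
merge A(19) and 34: 53
The encoded length is the sum of every internal node's weight: 9 + 16 + 34 + 53 = 112 bits.

112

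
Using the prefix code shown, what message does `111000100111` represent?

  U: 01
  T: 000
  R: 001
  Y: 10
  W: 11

Read left to right; each codeword is recognised as soon as it completes (prefix code):
  11→W | 10→Y | 001→R | 001→R | 11→W
Decoded message: WYRRW

WYRRW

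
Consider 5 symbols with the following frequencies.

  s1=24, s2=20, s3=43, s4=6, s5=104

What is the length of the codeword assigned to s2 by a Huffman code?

4

Repeatedly merge the two smallest:
merge s4(6) and s2(20): 26
merge s1(24) and 26: 50
merge s3(43) and 50: 93
merge 93 and s5(104): 197
The subtree containing s2 is merged 4 times, so code length = 4.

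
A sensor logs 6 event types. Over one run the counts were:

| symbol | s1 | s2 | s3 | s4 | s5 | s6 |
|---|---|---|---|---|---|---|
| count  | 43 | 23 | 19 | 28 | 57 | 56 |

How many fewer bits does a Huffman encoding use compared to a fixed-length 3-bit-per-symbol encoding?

114

Fixed-length: 3 bits × 226 symbols = 678 bits.
Huffman merges:
combine s3(19), s2(23) → 42
combine s4(28), 42 → 70
combine s1(43), s6(56) → 99
combine s5(57), 70 → 127
combine 99, 127 → 226
Huffman total = 42 + 70 + 99 + 127 + 226 = 564 bits.
Saving = 678 − 564 = 114 bits.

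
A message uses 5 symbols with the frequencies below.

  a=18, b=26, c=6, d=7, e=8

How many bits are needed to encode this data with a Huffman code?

138

Greedily combine the two least-frequent nodes:
c(6) + d(7) → 13
e(8) + 13 → 21
a(18) + 21 → 39
b(26) + 39 → 65
Each symbol's bit-cost is frequency × depth; summing gives 138 bits (equivalently 13 + 21 + 39 + 65).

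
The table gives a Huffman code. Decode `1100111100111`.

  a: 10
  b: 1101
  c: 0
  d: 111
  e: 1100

edacd

Read left to right; each codeword is recognised as soon as it completes (prefix code):
  1100→e | 111→d | 10→a | 0→c | 111→d
Decoded message: edacd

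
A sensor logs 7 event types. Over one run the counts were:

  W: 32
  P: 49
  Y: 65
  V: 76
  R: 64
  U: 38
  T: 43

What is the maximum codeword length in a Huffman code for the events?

Merge the two lowest-weight nodes at each step:
W(32) + U(38) → 70
T(43) + P(49) → 92
R(64) + Y(65) → 129
70 + V(76) → 146
92 + 129 → 221
146 + 221 → 367
The rarest symbols sit at the bottom; the longest codeword is 3 bits.

3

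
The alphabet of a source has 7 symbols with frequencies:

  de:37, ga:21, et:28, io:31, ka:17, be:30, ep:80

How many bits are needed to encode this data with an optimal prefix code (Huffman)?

Greedily combine the two least-frequent nodes:
ka(17) + ga(21) → 38
et(28) + be(30) → 58
io(31) + de(37) → 68
38 + 58 → 96
68 + ep(80) → 148
96 + 148 → 244
Total encoded bits = sum of merged weights = 38 + 58 + 68 + 96 + 148 + 244 = 652.

652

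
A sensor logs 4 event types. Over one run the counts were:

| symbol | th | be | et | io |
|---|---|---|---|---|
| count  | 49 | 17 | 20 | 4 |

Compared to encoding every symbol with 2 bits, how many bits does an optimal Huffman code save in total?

28

Fixed-length: 2 bits × 90 symbols = 180 bits.
Huffman merges:
combine io(4), be(17) → 21
combine et(20), 21 → 41
combine 41, th(49) → 90
Huffman total = 21 + 41 + 90 = 152 bits.
Saving = 180 − 152 = 28 bits.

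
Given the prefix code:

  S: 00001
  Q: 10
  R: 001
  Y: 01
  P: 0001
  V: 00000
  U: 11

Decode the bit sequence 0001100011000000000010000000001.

Read left to right; each codeword is recognised as soon as it completes (prefix code):
  0001→P | 10→Q | 001→R | 10→Q | 00000→V | 00001→S | 00000→V | 00001→S
Decoded message: PQRQVSVS

PQRQVSVS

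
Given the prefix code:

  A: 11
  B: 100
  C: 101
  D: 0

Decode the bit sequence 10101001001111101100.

CDBBAACB

Read left to right; each codeword is recognised as soon as it completes (prefix code):
  101→C | 0→D | 100→B | 100→B | 11→A | 11→A | 101→C | 100→B
Decoded message: CDBBAACB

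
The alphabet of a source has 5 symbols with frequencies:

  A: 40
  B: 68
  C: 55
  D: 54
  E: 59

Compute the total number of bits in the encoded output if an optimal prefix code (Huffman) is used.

Build the Huffman tree bottom-up:
combine A(40), D(54) → 94
combine C(55), E(59) → 114
combine B(68), 94 → 162
combine 114, 162 → 276
The encoded length is the sum of every internal node's weight: 94 + 114 + 162 + 276 = 646 bits.

646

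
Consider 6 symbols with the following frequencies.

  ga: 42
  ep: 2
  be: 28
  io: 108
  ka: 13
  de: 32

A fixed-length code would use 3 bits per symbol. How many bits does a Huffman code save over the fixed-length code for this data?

201

Fixed-length: 3 bits × 225 symbols = 675 bits.
Huffman merges:
merge ep(2) and ka(13): 15
merge 15 and be(28): 43
merge de(32) and ga(42): 74
merge 43 and 74: 117
merge io(108) and 117: 225
Huffman total = 15 + 43 + 74 + 117 + 225 = 474 bits.
Saving = 675 − 474 = 201 bits.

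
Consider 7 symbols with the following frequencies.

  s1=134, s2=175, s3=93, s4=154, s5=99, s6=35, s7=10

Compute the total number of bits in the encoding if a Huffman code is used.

Build the Huffman tree bottom-up:
combine s7(10), s6(35) → 45
combine 45, s3(93) → 138
combine s5(99), s1(134) → 233
combine 138, s4(154) → 292
combine s2(175), 233 → 408
combine 292, 408 → 700
Total encoded bits = sum of merged weights = 45 + 138 + 233 + 292 + 408 + 700 = 1816.

1816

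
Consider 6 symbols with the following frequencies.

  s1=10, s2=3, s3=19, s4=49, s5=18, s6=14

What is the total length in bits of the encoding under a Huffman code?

Build the Huffman tree bottom-up:
combine s2(3), s1(10) → 13
combine 13, s6(14) → 27
combine s5(18), s3(19) → 37
combine 27, 37 → 64
combine s4(49), 64 → 113
The encoded length is the sum of every internal node's weight: 13 + 27 + 37 + 64 + 113 = 254 bits.

254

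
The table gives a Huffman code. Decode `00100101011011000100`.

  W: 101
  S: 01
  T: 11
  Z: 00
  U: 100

Read left to right; each codeword is recognised as soon as it completes (prefix code):
  00→Z | 100→U | 101→W | 01→S | 101→W | 100→U | 01→S | 00→Z
Decoded message: ZUWSWUSZ

ZUWSWUSZ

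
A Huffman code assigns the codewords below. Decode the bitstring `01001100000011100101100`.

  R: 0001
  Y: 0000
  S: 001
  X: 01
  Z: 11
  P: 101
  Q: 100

XSQYZQPQ

Read left to right; each codeword is recognised as soon as it completes (prefix code):
  01→X | 001→S | 100→Q | 0000→Y | 11→Z | 100→Q | 101→P | 100→Q
Decoded message: XSQYZQPQ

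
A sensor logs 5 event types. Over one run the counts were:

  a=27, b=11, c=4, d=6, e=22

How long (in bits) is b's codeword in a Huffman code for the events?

Huffman merges, smallest pair first:
c(4) + d(6) → 10
10 + b(11) → 21
21 + e(22) → 43
a(27) + 43 → 70
b sits 3 levels below the root, so its codeword is 3 bits.

3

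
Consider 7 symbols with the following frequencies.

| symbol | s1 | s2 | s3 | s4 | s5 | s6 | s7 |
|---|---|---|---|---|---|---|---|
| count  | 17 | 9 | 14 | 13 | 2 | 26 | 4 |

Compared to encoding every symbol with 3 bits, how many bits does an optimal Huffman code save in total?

37

Fixed-length: 3 bits × 85 symbols = 255 bits.
Huffman merges:
combine s5(2), s7(4) → 6
combine 6, s2(9) → 15
combine s4(13), s3(14) → 27
combine 15, s1(17) → 32
combine s6(26), 27 → 53
combine 32, 53 → 85
Huffman total = 6 + 15 + 27 + 32 + 53 + 85 = 218 bits.
Saving = 255 − 218 = 37 bits.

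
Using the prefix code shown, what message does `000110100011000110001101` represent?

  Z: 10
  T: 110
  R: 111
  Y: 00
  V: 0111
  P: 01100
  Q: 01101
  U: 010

YQYPPQ

Read left to right; each codeword is recognised as soon as it completes (prefix code):
  00→Y | 01101→Q | 00→Y | 01100→P | 01100→P | 01101→Q
Decoded message: YQYPPQ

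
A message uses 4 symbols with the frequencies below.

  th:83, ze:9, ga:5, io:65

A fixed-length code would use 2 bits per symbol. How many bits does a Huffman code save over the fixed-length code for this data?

Fixed-length: 2 bits × 162 symbols = 324 bits.
Huffman merges:
combine ga(5), ze(9) → 14
combine 14, io(65) → 79
combine 79, th(83) → 162
Huffman total = 14 + 79 + 162 = 255 bits.
Saving = 324 − 255 = 69 bits.

69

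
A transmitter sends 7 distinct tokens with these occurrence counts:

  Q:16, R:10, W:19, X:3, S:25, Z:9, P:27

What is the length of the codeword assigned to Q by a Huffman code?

Build the tree from the bottom:
merge X(3) and Z(9): 12
merge R(10) and 12: 22
merge Q(16) and W(19): 35
merge 22 and S(25): 47
merge P(27) and 35: 62
merge 47 and 62: 109
Q sits 3 levels below the root, so its codeword is 3 bits.

3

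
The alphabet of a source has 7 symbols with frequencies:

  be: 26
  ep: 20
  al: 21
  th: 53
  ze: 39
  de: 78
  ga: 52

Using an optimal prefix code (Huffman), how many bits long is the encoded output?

777

Greedily combine the two least-frequent nodes:
ep(20) + al(21) → 41
be(26) + ze(39) → 65
41 + ga(52) → 93
th(53) + 65 → 118
de(78) + 93 → 171
118 + 171 → 289
Each symbol's bit-cost is frequency × depth; summing gives 777 bits (equivalently 41 + 65 + 93 + 118 + 171 + 289).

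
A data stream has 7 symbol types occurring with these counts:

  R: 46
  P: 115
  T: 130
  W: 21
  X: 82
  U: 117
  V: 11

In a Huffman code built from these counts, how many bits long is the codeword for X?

Build the tree from the bottom:
merge V(11) and W(21): 32
merge 32 and R(46): 78
merge 78 and X(82): 160
merge P(115) and U(117): 232
merge T(130) and 160: 290
merge 232 and 290: 522
X sits 3 levels below the root, so its codeword is 3 bits.

3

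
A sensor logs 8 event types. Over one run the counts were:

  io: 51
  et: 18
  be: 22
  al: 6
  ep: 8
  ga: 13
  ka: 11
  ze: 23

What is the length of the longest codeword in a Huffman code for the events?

4

Merge the two lowest-weight nodes at each step:
merge al(6) and ep(8): 14
merge ka(11) and ga(13): 24
merge 14 and et(18): 32
merge be(22) and ze(23): 45
merge 24 and 32: 56
merge 45 and io(51): 96
merge 56 and 96: 152
The rarest symbols sit at the bottom; the longest codeword is 4 bits.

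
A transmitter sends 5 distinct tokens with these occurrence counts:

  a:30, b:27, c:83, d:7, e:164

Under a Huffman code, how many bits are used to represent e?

Repeatedly merge the two smallest:
merge d(7) and b(27): 34
merge a(30) and 34: 64
merge 64 and c(83): 147
merge 147 and e(164): 311
e is a child of the root — depth 1, so its codeword is a single bit.

1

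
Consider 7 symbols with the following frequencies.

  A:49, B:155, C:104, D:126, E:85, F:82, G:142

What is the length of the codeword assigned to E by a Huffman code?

Huffman merges, smallest pair first:
A(49) + F(82) → 131
E(85) + C(104) → 189
D(126) + 131 → 257
G(142) + B(155) → 297
189 + 257 → 446
297 + 446 → 743
The subtree containing E is merged 3 times, so code length = 3.

3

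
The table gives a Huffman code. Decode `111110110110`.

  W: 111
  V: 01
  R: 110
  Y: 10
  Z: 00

Read left to right; each codeword is recognised as soon as it completes (prefix code):
  111→W | 110→R | 110→R | 110→R
Decoded message: WRRR

WRRR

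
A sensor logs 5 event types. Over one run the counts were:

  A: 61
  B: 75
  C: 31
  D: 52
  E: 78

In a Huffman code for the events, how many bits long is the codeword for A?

Huffman merges, smallest pair first:
C(31) + D(52) → 83
A(61) + B(75) → 136
E(78) + 83 → 161
136 + 161 → 297
A sits 2 levels below the root, so its codeword is 2 bits.

2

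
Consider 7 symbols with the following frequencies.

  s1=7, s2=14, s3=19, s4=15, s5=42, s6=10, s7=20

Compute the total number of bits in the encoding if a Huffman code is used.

336

Merge the two smallest weights repeatedly:
merge s1(7) and s6(10): 17
merge s2(14) and s4(15): 29
merge 17 and s3(19): 36
merge s7(20) and 29: 49
merge 36 and s5(42): 78
merge 49 and 78: 127
Total encoded bits = sum of merged weights = 17 + 29 + 36 + 49 + 78 + 127 = 336.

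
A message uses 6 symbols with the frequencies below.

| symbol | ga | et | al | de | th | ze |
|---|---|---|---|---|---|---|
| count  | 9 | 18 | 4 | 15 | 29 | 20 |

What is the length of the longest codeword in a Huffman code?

4

Merge the two lowest-weight nodes at each step:
combine al(4), ga(9) → 13
combine 13, de(15) → 28
combine et(18), ze(20) → 38
combine 28, th(29) → 57
combine 38, 57 → 95
Maximum depth reached is 4.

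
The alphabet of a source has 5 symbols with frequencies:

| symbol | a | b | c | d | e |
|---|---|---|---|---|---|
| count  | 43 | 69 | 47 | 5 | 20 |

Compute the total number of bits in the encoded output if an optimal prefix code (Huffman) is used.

Build the Huffman tree bottom-up:
merge d(5) and e(20): 25
merge 25 and a(43): 68
merge c(47) and 68: 115
merge b(69) and 115: 184
The encoded length is the sum of every internal node's weight: 25 + 68 + 115 + 184 = 392 bits.

392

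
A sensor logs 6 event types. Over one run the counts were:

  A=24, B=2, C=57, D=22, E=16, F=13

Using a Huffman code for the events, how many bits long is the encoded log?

303

Build the Huffman tree bottom-up:
combine B(2), F(13) → 15
combine 15, E(16) → 31
combine D(22), A(24) → 46
combine 31, 46 → 77
combine C(57), 77 → 134
Each symbol's bit-cost is frequency × depth; summing gives 303 bits (equivalently 15 + 31 + 46 + 77 + 134).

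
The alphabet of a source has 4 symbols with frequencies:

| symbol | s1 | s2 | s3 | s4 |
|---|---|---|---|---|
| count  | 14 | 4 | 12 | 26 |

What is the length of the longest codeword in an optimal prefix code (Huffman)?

3

Merge the two lowest-weight nodes at each step:
merge s2(4) and s3(12): 16
merge s1(14) and 16: 30
merge s4(26) and 30: 56
The rarest symbols sit at the bottom; the longest codeword is 3 bits.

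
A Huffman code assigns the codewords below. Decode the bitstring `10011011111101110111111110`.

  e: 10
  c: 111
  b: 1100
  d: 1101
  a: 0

eadcddcce

Read left to right; each codeword is recognised as soon as it completes (prefix code):
  10→e | 0→a | 1101→d | 111→c | 1101→d | 1101→d | 111→c | 111→c | 10→e
Decoded message: eadcddcce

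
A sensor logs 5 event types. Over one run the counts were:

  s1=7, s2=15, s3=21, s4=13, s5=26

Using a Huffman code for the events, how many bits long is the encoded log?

184

Greedily combine the two least-frequent nodes:
combine s1(7), s4(13) → 20
combine s2(15), 20 → 35
combine s3(21), s5(26) → 47
combine 35, 47 → 82
The encoded length is the sum of every internal node's weight: 20 + 35 + 47 + 82 = 184 bits.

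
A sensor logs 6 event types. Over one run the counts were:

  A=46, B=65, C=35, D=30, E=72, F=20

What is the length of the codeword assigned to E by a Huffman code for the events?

2

Huffman merges, smallest pair first:
merge F(20) and D(30): 50
merge C(35) and A(46): 81
merge 50 and B(65): 115
merge E(72) and 81: 153
merge 115 and 153: 268
E's leaf is at depth 2, giving a 2-bit codeword.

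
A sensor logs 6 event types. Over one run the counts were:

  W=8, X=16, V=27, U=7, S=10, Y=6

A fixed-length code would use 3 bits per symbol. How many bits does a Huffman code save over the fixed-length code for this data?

43

Fixed-length: 3 bits × 74 symbols = 222 bits.
Huffman merges:
Y(6) + U(7) → 13
W(8) + S(10) → 18
13 + X(16) → 29
18 + V(27) → 45
29 + 45 → 74
Huffman total = 13 + 18 + 29 + 45 + 74 = 179 bits.
Saving = 222 − 179 = 43 bits.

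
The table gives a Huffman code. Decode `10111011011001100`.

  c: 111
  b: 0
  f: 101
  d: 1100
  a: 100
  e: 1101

fefad

Read left to right; each codeword is recognised as soon as it completes (prefix code):
  101→f | 1101→e | 101→f | 100→a | 1100→d
Decoded message: fefad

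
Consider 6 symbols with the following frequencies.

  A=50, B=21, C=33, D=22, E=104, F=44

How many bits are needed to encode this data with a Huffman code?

Merge the two smallest weights repeatedly:
combine B(21), D(22) → 43
combine C(33), 43 → 76
combine F(44), A(50) → 94
combine 76, 94 → 170
combine E(104), 170 → 274
The encoded length is the sum of every internal node's weight: 43 + 76 + 94 + 170 + 274 = 657 bits.

657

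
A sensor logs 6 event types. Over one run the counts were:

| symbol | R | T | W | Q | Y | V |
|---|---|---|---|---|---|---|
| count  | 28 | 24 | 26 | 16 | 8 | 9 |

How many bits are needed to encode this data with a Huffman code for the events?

272

Greedily combine the two least-frequent nodes:
Y(8) + V(9) → 17
Q(16) + 17 → 33
T(24) + W(26) → 50
R(28) + 33 → 61
50 + 61 → 111
Total encoded bits = sum of merged weights = 17 + 33 + 50 + 61 + 111 = 272.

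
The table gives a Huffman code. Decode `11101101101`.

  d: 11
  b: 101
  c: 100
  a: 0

Read left to right; each codeword is recognised as soon as it completes (prefix code):
  11→d | 101→b | 101→b | 101→b
Decoded message: dbbb

dbbb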